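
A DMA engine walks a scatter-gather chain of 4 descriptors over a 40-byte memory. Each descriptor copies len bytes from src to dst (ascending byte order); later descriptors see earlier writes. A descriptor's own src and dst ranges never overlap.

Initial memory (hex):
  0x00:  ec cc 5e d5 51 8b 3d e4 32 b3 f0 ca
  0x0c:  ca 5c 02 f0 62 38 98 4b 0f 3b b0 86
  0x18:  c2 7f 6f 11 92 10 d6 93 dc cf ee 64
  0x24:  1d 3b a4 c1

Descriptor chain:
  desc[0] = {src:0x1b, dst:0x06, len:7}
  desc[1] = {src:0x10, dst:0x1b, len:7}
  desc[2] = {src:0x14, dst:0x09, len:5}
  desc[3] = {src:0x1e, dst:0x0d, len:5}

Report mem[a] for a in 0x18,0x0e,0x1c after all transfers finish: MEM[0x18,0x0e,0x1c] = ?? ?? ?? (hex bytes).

MEM[0x18,0x0e,0x1c] = c2 0f 38

  after D0: wrote 7B at 0x06 = 119210d693dccf
  after D1: wrote 7B at 0x1b = 6238984b0f3bb0
  after D2: wrote 5B at 0x09 = 0f3bb086c2
  after D3: wrote 5B at 0x0d = 4b0f3bb0ee
query mem[0x18]=0xc2, mem[0x0e]=0x0f, mem[0x1c]=0x38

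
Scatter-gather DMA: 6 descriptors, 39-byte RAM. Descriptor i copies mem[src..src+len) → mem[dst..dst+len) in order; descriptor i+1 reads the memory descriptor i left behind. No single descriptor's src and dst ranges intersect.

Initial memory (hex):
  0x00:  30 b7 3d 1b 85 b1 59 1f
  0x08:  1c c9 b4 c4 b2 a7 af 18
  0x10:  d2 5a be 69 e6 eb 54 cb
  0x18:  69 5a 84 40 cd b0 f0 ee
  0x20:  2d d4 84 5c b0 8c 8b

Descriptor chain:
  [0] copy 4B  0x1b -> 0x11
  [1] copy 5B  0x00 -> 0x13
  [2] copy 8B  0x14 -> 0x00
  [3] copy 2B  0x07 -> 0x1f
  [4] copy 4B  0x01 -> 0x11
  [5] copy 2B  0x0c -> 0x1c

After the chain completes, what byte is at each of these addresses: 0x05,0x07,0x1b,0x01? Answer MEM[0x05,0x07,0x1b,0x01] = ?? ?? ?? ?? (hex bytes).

#0 dst[0x11+4] := {0x40,0xcd,0xb0,0xf0}
#1 dst[0x13+5] := {0x30,0xb7,0x3d,0x1b,0x85}
#2 dst[0x00+8] := {0xb7,0x3d,0x1b,0x85,0x69,0x5a,0x84,0x40}
#3 dst[0x1f+2] := {0x40,0x1c}
#4 dst[0x11+4] := {0x3d,0x1b,0x85,0x69}
#5 dst[0x1c+2] := {0xb2,0xa7}
query mem[0x05]=0x5a, mem[0x07]=0x40, mem[0x1b]=0x40, mem[0x01]=0x3d

MEM[0x05,0x07,0x1b,0x01] = 5a 40 40 3d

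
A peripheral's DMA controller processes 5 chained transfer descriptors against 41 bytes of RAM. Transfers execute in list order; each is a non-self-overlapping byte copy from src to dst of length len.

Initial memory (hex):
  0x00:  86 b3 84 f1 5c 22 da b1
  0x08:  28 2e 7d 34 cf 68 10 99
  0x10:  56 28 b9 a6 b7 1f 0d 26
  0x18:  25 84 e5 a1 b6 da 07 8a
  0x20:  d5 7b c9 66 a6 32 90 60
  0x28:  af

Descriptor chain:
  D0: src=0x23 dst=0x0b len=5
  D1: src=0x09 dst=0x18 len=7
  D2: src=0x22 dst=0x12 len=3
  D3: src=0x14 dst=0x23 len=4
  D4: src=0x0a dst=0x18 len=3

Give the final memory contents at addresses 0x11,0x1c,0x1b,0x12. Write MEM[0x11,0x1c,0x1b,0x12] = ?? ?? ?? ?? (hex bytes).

MEM[0x11,0x1c,0x1b,0x12] = 28 32 a6 c9

#0 dst[0x0b+5] := {0x66,0xa6,0x32,0x90,0x60}
#1 dst[0x18+7] := {0x2e,0x7d,0x66,0xa6,0x32,0x90,0x60}
#2 dst[0x12+3] := {0xc9,0x66,0xa6}
#3 dst[0x23+4] := {0xa6,0x1f,0x0d,0x26}
#4 dst[0x18+3] := {0x7d,0x66,0xa6}
query mem[0x11]=0x28, mem[0x1c]=0x32, mem[0x1b]=0xa6, mem[0x12]=0xc9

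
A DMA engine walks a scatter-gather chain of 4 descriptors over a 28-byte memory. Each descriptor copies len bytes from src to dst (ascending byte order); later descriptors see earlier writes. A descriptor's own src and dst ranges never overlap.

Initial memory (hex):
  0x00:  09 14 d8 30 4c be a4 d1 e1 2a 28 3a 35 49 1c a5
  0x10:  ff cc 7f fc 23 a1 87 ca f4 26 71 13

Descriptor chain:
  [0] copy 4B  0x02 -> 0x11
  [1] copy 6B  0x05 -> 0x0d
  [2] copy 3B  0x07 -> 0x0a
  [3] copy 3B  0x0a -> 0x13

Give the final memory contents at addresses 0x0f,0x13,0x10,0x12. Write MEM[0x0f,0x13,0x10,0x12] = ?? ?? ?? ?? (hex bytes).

MEM[0x0f,0x13,0x10,0x12] = d1 d1 e1 28

[0] 0x02->0x11 len=4 : d8 30 4c be
[1] 0x05->0x0d len=6 : be a4 d1 e1 2a 28
[2] 0x07->0x0a len=3 : d1 e1 2a
[3] 0x0a->0x13 len=3 : d1 e1 2a
query mem[0x0f]=0xd1, mem[0x13]=0xd1, mem[0x10]=0xe1, mem[0x12]=0x28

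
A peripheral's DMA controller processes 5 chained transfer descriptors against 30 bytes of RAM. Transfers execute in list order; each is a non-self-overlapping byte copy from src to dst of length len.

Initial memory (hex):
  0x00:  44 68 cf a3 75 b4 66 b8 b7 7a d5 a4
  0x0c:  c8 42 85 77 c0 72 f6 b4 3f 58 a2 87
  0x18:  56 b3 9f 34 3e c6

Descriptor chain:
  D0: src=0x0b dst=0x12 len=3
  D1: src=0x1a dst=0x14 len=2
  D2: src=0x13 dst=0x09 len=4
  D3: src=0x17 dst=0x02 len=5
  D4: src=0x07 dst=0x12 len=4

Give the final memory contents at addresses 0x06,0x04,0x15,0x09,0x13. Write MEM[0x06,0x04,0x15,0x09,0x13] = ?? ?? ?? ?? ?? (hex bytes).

MEM[0x06,0x04,0x15,0x09,0x13] = 34 b3 9f c8 b7

#0 dst[0x12+3] := {0xa4,0xc8,0x42}
#1 dst[0x14+2] := {0x9f,0x34}
#2 dst[0x09+4] := {0xc8,0x9f,0x34,0xa2}
#3 dst[0x02+5] := {0x87,0x56,0xb3,0x9f,0x34}
#4 dst[0x12+4] := {0xb8,0xb7,0xc8,0x9f}
query mem[0x06]=0x34, mem[0x04]=0xb3, mem[0x15]=0x9f, mem[0x09]=0xc8, mem[0x13]=0xb7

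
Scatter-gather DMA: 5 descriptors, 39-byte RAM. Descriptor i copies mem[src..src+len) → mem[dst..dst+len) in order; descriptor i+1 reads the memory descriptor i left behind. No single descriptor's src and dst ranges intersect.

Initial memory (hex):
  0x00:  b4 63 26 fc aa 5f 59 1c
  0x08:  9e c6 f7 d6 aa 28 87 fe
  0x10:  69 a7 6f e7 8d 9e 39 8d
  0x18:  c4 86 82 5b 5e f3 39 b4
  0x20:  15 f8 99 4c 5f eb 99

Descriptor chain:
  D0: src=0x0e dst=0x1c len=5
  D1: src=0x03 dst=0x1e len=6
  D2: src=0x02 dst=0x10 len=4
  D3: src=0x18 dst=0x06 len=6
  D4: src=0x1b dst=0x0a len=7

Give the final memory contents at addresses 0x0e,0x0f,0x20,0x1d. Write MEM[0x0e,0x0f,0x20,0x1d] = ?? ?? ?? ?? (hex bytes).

[0] 0x0e->0x1c len=5 : 87 fe 69 a7 6f
[1] 0x03->0x1e len=6 : fc aa 5f 59 1c 9e
[2] 0x02->0x10 len=4 : 26 fc aa 5f
[3] 0x18->0x06 len=6 : c4 86 82 5b 87 fe
[4] 0x1b->0x0a len=7 : 5b 87 fe fc aa 5f 59
query mem[0x0e]=0xaa, mem[0x0f]=0x5f, mem[0x20]=0x5f, mem[0x1d]=0xfe

MEM[0x0e,0x0f,0x20,0x1d] = aa 5f 5f fe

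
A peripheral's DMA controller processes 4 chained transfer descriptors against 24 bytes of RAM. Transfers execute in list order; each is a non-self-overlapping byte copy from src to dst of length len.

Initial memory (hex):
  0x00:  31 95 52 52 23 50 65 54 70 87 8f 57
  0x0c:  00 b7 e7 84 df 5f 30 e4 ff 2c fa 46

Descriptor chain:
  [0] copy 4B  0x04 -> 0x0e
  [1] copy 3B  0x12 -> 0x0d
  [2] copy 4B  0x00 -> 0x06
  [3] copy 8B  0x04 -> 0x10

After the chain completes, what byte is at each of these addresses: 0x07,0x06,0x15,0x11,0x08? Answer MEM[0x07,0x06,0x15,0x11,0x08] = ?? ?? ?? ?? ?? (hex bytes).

MEM[0x07,0x06,0x15,0x11,0x08] = 95 31 52 50 52

[0] 0x04->0x0e len=4 : 23 50 65 54
[1] 0x12->0x0d len=3 : 30 e4 ff
[2] 0x00->0x06 len=4 : 31 95 52 52
[3] 0x04->0x10 len=8 : 23 50 31 95 52 52 8f 57
query mem[0x07]=0x95, mem[0x06]=0x31, mem[0x15]=0x52, mem[0x11]=0x50, mem[0x08]=0x52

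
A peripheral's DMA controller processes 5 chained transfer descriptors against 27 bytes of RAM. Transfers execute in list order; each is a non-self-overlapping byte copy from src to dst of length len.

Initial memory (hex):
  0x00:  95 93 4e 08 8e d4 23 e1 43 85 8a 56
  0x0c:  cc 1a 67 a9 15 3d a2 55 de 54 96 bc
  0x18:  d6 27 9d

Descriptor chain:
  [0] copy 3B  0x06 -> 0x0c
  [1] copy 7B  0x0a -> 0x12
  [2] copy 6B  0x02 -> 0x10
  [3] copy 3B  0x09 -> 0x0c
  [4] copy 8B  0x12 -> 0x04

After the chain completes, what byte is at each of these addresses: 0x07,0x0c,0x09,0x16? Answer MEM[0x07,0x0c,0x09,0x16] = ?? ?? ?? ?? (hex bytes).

MEM[0x07,0x0c,0x09,0x16] = e1 85 a9 43

#0 dst[0x0c+3] := {0x23,0xe1,0x43}
#1 dst[0x12+7] := {0x8a,0x56,0x23,0xe1,0x43,0xa9,0x15}
#2 dst[0x10+6] := {0x4e,0x08,0x8e,0xd4,0x23,0xe1}
#3 dst[0x0c+3] := {0x85,0x8a,0x56}
#4 dst[0x04+8] := {0x8e,0xd4,0x23,0xe1,0x43,0xa9,0x15,0x27}
query mem[0x07]=0xe1, mem[0x0c]=0x85, mem[0x09]=0xa9, mem[0x16]=0x43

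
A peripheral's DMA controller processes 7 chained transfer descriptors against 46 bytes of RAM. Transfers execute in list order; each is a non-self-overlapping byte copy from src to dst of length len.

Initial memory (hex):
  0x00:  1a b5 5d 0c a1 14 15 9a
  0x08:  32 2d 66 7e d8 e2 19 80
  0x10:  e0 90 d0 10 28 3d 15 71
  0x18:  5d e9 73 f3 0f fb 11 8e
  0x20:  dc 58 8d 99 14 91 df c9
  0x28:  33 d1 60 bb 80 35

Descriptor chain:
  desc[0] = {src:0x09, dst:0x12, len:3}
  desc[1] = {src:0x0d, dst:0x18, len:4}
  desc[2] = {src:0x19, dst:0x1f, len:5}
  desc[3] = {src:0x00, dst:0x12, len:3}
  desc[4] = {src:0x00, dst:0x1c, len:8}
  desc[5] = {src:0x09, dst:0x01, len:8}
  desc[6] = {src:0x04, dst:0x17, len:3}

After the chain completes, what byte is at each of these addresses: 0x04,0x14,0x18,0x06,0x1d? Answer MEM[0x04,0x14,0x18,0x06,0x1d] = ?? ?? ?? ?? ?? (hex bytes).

[0] 0x09->0x12 len=3 : 2d 66 7e
[1] 0x0d->0x18 len=4 : e2 19 80 e0
[2] 0x19->0x1f len=5 : 19 80 e0 0f fb
[3] 0x00->0x12 len=3 : 1a b5 5d
[4] 0x00->0x1c len=8 : 1a b5 5d 0c a1 14 15 9a
[5] 0x09->0x01 len=8 : 2d 66 7e d8 e2 19 80 e0
[6] 0x04->0x17 len=3 : d8 e2 19
query mem[0x04]=0xd8, mem[0x14]=0x5d, mem[0x18]=0xe2, mem[0x06]=0x19, mem[0x1d]=0xb5

MEM[0x04,0x14,0x18,0x06,0x1d] = d8 5d e2 19 b5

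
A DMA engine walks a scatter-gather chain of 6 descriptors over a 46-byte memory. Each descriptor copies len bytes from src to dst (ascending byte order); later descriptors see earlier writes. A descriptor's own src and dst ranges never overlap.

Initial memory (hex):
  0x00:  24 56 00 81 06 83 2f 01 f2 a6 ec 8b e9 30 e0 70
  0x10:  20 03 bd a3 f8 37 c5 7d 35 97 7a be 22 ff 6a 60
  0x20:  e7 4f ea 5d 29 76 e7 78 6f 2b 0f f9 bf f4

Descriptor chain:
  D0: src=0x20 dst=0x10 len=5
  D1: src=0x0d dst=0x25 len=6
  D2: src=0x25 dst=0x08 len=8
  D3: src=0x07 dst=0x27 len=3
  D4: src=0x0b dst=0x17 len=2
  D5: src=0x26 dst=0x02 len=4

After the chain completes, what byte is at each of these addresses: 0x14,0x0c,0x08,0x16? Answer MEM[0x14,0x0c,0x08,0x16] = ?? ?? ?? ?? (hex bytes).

MEM[0x14,0x0c,0x08,0x16] = 29 4f 30 c5

D0: mem[0x10..0x14] <- [e7 4f ea 5d 29]
D1: mem[0x25..0x2a] <- [30 e0 70 e7 4f ea]
D2: mem[0x08..0x0f] <- [30 e0 70 e7 4f ea f9 bf]
D3: mem[0x27..0x29] <- [01 30 e0]
D4: mem[0x17..0x18] <- [e7 4f]
D5: mem[0x02..0x05] <- [e0 01 30 e0]
query mem[0x14]=0x29, mem[0x0c]=0x4f, mem[0x08]=0x30, mem[0x16]=0xc5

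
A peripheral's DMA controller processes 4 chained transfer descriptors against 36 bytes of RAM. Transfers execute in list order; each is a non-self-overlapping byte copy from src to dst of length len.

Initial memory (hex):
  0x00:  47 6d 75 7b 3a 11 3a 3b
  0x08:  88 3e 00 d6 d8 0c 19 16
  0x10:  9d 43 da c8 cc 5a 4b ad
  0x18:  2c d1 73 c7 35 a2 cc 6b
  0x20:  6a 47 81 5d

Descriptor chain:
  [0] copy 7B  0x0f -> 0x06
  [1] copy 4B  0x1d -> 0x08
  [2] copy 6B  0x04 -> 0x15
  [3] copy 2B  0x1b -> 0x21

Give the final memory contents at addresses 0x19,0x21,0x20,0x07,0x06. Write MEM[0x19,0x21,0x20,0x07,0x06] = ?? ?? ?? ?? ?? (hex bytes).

#0 dst[0x06+7] := {0x16,0x9d,0x43,0xda,0xc8,0xcc,0x5a}
#1 dst[0x08+4] := {0xa2,0xcc,0x6b,0x6a}
#2 dst[0x15+6] := {0x3a,0x11,0x16,0x9d,0xa2,0xcc}
#3 dst[0x21+2] := {0xc7,0x35}
query mem[0x19]=0xa2, mem[0x21]=0xc7, mem[0x20]=0x6a, mem[0x07]=0x9d, mem[0x06]=0x16

MEM[0x19,0x21,0x20,0x07,0x06] = a2 c7 6a 9d 16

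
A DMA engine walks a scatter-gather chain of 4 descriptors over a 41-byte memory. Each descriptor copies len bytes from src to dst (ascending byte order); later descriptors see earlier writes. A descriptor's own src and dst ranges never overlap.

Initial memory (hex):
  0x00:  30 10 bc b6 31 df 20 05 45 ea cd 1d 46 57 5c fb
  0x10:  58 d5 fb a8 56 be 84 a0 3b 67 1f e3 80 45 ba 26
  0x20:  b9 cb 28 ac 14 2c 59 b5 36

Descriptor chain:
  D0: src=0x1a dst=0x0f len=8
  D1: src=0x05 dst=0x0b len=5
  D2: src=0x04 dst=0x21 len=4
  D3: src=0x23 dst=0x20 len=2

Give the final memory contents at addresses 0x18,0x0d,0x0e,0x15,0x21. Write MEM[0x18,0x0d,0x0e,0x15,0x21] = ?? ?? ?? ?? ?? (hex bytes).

MEM[0x18,0x0d,0x0e,0x15,0x21] = 3b 05 45 b9 05

D0: mem[0x0f..0x16] <- [1f e3 80 45 ba 26 b9 cb]
D1: mem[0x0b..0x0f] <- [df 20 05 45 ea]
D2: mem[0x21..0x24] <- [31 df 20 05]
D3: mem[0x20..0x21] <- [20 05]
query mem[0x18]=0x3b, mem[0x0d]=0x05, mem[0x0e]=0x45, mem[0x15]=0xb9, mem[0x21]=0x05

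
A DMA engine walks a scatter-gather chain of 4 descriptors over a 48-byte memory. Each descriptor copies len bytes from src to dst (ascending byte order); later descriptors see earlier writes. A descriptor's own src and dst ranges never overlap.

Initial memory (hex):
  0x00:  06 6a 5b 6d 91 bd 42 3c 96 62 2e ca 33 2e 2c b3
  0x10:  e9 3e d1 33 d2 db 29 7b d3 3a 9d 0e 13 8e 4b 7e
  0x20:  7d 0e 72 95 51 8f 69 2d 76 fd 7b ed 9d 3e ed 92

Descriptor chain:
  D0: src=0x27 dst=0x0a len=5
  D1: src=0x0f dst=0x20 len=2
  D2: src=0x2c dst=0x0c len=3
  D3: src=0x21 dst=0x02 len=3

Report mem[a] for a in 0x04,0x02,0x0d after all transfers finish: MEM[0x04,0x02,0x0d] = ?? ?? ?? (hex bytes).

MEM[0x04,0x02,0x0d] = 95 e9 3e

[0] 0x27->0x0a len=5 : 2d 76 fd 7b ed
[1] 0x0f->0x20 len=2 : b3 e9
[2] 0x2c->0x0c len=3 : 9d 3e ed
[3] 0x21->0x02 len=3 : e9 72 95
query mem[0x04]=0x95, mem[0x02]=0xe9, mem[0x0d]=0x3e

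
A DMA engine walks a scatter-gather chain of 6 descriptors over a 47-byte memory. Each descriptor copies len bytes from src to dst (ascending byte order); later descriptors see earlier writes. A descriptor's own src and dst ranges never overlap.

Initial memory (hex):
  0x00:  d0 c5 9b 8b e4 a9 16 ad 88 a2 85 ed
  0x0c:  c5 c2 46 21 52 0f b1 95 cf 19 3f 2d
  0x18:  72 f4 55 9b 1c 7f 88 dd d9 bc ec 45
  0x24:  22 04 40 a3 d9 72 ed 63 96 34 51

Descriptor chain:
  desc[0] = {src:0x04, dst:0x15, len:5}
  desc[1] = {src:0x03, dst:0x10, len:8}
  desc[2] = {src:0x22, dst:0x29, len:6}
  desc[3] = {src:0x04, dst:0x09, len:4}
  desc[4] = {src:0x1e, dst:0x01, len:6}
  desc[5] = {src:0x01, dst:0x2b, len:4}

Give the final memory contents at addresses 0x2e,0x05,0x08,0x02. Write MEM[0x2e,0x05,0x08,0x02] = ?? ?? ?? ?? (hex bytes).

MEM[0x2e,0x05,0x08,0x02] = bc ec 88 dd

[0] 0x04->0x15 len=5 : e4 a9 16 ad 88
[1] 0x03->0x10 len=8 : 8b e4 a9 16 ad 88 a2 85
[2] 0x22->0x29 len=6 : ec 45 22 04 40 a3
[3] 0x04->0x09 len=4 : e4 a9 16 ad
[4] 0x1e->0x01 len=6 : 88 dd d9 bc ec 45
[5] 0x01->0x2b len=4 : 88 dd d9 bc
query mem[0x2e]=0xbc, mem[0x05]=0xec, mem[0x08]=0x88, mem[0x02]=0xdd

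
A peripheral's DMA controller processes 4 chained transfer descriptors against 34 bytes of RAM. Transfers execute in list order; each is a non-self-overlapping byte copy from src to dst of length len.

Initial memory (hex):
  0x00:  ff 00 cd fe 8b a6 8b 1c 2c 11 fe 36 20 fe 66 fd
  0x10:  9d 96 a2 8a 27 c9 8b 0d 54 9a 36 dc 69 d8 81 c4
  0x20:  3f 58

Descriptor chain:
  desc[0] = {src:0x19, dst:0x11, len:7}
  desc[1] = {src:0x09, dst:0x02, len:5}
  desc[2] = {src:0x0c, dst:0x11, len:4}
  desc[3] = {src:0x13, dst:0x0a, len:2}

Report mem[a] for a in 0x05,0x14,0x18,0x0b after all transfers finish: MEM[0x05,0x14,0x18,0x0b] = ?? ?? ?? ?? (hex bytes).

MEM[0x05,0x14,0x18,0x0b] = 20 fd 54 fd

#0 dst[0x11+7] := {0x9a,0x36,0xdc,0x69,0xd8,0x81,0xc4}
#1 dst[0x02+5] := {0x11,0xfe,0x36,0x20,0xfe}
#2 dst[0x11+4] := {0x20,0xfe,0x66,0xfd}
#3 dst[0x0a+2] := {0x66,0xfd}
query mem[0x05]=0x20, mem[0x14]=0xfd, mem[0x18]=0x54, mem[0x0b]=0xfd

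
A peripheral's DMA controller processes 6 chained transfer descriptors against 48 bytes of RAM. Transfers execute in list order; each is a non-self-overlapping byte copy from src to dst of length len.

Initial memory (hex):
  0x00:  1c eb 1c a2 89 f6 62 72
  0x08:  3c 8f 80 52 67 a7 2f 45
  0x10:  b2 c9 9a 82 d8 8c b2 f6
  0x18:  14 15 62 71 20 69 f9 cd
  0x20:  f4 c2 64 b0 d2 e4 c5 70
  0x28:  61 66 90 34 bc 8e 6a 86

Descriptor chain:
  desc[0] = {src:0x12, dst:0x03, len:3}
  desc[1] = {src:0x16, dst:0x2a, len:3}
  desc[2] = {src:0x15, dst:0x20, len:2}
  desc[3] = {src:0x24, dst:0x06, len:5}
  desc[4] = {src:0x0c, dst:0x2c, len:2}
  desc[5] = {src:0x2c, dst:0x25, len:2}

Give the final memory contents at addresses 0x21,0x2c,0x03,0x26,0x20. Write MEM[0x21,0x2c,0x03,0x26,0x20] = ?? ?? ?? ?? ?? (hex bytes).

  after D0: wrote 3B at 0x03 = 9a82d8
  after D1: wrote 3B at 0x2a = b2f614
  after D2: wrote 2B at 0x20 = 8cb2
  after D3: wrote 5B at 0x06 = d2e4c57061
  after D4: wrote 2B at 0x2c = 67a7
  after D5: wrote 2B at 0x25 = 67a7
query mem[0x21]=0xb2, mem[0x2c]=0x67, mem[0x03]=0x9a, mem[0x26]=0xa7, mem[0x20]=0x8c

MEM[0x21,0x2c,0x03,0x26,0x20] = b2 67 9a a7 8c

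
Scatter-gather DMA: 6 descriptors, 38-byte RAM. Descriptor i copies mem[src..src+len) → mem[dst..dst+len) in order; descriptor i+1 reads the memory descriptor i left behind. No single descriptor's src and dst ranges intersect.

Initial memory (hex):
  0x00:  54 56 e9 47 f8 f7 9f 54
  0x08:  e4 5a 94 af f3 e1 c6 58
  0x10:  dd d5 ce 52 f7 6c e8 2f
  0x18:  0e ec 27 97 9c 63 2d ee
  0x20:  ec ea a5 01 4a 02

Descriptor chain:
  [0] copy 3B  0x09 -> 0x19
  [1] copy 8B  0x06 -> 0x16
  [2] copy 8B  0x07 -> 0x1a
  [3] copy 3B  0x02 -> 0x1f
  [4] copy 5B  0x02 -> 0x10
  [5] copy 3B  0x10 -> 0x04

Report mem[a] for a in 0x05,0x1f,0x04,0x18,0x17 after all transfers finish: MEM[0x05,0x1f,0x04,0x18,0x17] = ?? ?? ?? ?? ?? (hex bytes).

[0] 0x09->0x19 len=3 : 5a 94 af
[1] 0x06->0x16 len=8 : 9f 54 e4 5a 94 af f3 e1
[2] 0x07->0x1a len=8 : 54 e4 5a 94 af f3 e1 c6
[3] 0x02->0x1f len=3 : e9 47 f8
[4] 0x02->0x10 len=5 : e9 47 f8 f7 9f
[5] 0x10->0x04 len=3 : e9 47 f8
query mem[0x05]=0x47, mem[0x1f]=0xe9, mem[0x04]=0xe9, mem[0x18]=0xe4, mem[0x17]=0x54

MEM[0x05,0x1f,0x04,0x18,0x17] = 47 e9 e9 e4 54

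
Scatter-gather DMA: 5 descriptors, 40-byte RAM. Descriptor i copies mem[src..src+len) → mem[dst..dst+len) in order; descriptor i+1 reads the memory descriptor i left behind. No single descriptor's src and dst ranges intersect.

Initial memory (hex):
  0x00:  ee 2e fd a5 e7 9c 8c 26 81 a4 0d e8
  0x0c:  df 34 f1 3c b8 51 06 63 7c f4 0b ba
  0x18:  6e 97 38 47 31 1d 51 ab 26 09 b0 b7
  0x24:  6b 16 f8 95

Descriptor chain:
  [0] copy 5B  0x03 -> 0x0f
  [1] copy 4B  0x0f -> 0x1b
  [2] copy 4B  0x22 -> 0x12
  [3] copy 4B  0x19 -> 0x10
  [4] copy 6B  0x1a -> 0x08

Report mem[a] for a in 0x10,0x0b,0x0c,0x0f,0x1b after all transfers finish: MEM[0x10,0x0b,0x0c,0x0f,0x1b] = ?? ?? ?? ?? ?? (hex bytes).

D0: mem[0x0f..0x13] <- [a5 e7 9c 8c 26]
D1: mem[0x1b..0x1e] <- [a5 e7 9c 8c]
D2: mem[0x12..0x15] <- [b0 b7 6b 16]
D3: mem[0x10..0x13] <- [97 38 a5 e7]
D4: mem[0x08..0x0d] <- [38 a5 e7 9c 8c ab]
query mem[0x10]=0x97, mem[0x0b]=0x9c, mem[0x0c]=0x8c, mem[0x0f]=0xa5, mem[0x1b]=0xa5

MEM[0x10,0x0b,0x0c,0x0f,0x1b] = 97 9c 8c a5 a5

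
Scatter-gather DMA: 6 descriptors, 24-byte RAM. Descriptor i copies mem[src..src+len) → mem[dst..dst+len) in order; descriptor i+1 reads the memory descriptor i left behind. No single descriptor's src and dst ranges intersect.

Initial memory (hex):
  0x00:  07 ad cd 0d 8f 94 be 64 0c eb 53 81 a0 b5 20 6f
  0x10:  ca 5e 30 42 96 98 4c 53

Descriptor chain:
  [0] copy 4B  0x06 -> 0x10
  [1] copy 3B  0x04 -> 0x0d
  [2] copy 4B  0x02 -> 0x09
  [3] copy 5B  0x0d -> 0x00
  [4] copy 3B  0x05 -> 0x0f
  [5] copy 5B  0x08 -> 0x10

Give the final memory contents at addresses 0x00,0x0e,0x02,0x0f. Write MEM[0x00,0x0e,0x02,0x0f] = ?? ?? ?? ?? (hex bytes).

[0] 0x06->0x10 len=4 : be 64 0c eb
[1] 0x04->0x0d len=3 : 8f 94 be
[2] 0x02->0x09 len=4 : cd 0d 8f 94
[3] 0x0d->0x00 len=5 : 8f 94 be be 64
[4] 0x05->0x0f len=3 : 94 be 64
[5] 0x08->0x10 len=5 : 0c cd 0d 8f 94
query mem[0x00]=0x8f, mem[0x0e]=0x94, mem[0x02]=0xbe, mem[0x0f]=0x94

MEM[0x00,0x0e,0x02,0x0f] = 8f 94 be 94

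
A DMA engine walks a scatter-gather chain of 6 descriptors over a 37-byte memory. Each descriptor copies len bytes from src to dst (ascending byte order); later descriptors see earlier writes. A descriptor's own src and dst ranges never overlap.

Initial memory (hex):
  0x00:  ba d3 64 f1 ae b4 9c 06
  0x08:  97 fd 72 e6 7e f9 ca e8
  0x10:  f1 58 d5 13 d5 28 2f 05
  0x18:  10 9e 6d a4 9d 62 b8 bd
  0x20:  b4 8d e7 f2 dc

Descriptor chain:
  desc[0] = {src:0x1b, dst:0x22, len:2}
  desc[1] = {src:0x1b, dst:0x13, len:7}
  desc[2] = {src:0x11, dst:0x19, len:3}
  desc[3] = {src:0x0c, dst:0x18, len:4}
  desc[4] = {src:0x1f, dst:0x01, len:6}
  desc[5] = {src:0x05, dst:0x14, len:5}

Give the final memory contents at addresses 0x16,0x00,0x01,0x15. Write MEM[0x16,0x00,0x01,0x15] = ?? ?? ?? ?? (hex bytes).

MEM[0x16,0x00,0x01,0x15] = 06 ba bd dc

  after D0: wrote 2B at 0x22 = a49d
  after D1: wrote 7B at 0x13 = a49d62b8bdb48d
  after D2: wrote 3B at 0x19 = 58d5a4
  after D3: wrote 4B at 0x18 = 7ef9cae8
  after D4: wrote 6B at 0x01 = bdb48da49ddc
  after D5: wrote 5B at 0x14 = 9ddc0697fd
query mem[0x16]=0x06, mem[0x00]=0xba, mem[0x01]=0xbd, mem[0x15]=0xdc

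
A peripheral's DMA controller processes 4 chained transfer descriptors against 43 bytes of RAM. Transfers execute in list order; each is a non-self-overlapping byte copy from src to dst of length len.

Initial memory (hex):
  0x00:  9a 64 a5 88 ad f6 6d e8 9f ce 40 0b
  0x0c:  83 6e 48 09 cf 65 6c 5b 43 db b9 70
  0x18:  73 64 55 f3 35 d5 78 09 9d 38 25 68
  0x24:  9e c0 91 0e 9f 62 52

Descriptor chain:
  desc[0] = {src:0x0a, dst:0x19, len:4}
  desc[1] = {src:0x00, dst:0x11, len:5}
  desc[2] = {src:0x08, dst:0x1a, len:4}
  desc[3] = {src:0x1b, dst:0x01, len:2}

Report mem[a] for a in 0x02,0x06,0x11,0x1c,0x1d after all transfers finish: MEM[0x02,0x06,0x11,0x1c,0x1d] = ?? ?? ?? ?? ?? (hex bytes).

D0: mem[0x19..0x1c] <- [40 0b 83 6e]
D1: mem[0x11..0x15] <- [9a 64 a5 88 ad]
D2: mem[0x1a..0x1d] <- [9f ce 40 0b]
D3: mem[0x01..0x02] <- [ce 40]
query mem[0x02]=0x40, mem[0x06]=0x6d, mem[0x11]=0x9a, mem[0x1c]=0x40, mem[0x1d]=0x0b

MEM[0x02,0x06,0x11,0x1c,0x1d] = 40 6d 9a 40 0b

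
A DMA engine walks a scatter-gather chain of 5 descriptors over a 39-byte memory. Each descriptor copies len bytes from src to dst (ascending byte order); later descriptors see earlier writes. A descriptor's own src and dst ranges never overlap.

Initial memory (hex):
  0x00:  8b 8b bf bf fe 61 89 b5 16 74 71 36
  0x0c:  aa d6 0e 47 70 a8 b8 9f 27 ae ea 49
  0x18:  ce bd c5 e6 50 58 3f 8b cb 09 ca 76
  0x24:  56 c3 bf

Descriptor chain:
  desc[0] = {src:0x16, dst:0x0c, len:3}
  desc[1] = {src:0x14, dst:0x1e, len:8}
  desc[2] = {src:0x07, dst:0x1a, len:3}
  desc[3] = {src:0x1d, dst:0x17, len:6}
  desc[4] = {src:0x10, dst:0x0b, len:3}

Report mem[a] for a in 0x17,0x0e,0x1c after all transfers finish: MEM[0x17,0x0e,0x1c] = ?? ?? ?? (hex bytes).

  after D0: wrote 3B at 0x0c = ea49ce
  after D1: wrote 8B at 0x1e = 27aeea49cebdc5e6
  after D2: wrote 3B at 0x1a = b51674
  after D3: wrote 6B at 0x17 = 5827aeea49ce
  after D4: wrote 3B at 0x0b = 70a8b8
query mem[0x17]=0x58, mem[0x0e]=0xce, mem[0x1c]=0xce

MEM[0x17,0x0e,0x1c] = 58 ce ce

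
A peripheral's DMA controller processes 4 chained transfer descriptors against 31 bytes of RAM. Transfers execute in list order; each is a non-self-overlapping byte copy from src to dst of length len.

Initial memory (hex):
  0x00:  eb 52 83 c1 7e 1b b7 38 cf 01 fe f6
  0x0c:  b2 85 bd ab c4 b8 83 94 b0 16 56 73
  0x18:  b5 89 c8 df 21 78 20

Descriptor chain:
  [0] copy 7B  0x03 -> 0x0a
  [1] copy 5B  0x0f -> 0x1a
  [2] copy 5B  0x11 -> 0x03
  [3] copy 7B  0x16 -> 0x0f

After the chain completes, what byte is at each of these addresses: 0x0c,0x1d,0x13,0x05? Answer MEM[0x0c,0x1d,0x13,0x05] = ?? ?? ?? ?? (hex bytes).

  after D0: wrote 7B at 0x0a = c17e1bb738cf01
  after D1: wrote 5B at 0x1a = cf01b88394
  after D2: wrote 5B at 0x03 = b88394b016
  after D3: wrote 7B at 0x0f = 5673b589cf01b8
query mem[0x0c]=0x1b, mem[0x1d]=0x83, mem[0x13]=0xcf, mem[0x05]=0x94

MEM[0x0c,0x1d,0x13,0x05] = 1b 83 cf 94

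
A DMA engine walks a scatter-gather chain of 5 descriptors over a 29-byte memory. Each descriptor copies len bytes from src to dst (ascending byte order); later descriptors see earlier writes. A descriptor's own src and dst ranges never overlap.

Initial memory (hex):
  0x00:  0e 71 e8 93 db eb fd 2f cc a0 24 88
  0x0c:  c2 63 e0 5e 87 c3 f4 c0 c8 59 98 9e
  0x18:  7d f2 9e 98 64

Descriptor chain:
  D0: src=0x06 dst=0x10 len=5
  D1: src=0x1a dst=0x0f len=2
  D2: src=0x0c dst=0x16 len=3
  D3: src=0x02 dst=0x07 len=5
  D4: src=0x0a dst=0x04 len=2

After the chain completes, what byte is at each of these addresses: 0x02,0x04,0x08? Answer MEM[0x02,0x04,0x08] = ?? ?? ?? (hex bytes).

D0: mem[0x10..0x14] <- [fd 2f cc a0 24]
D1: mem[0x0f..0x10] <- [9e 98]
D2: mem[0x16..0x18] <- [c2 63 e0]
D3: mem[0x07..0x0b] <- [e8 93 db eb fd]
D4: mem[0x04..0x05] <- [eb fd]
query mem[0x02]=0xe8, mem[0x04]=0xeb, mem[0x08]=0x93

MEM[0x02,0x04,0x08] = e8 eb 93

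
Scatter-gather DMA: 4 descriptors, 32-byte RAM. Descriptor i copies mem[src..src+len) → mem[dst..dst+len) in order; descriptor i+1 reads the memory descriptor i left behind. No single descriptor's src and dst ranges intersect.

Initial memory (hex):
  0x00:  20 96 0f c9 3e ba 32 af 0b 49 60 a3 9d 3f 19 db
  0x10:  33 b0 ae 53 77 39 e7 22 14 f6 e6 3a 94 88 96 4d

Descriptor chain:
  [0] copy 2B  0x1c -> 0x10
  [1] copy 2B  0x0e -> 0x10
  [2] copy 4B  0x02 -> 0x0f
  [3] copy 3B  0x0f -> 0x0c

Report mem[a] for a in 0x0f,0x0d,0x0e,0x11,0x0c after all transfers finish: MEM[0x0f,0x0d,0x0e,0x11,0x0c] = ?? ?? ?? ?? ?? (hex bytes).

MEM[0x0f,0x0d,0x0e,0x11,0x0c] = 0f c9 3e 3e 0f

D0: mem[0x10..0x11] <- [94 88]
D1: mem[0x10..0x11] <- [19 db]
D2: mem[0x0f..0x12] <- [0f c9 3e ba]
D3: mem[0x0c..0x0e] <- [0f c9 3e]
query mem[0x0f]=0x0f, mem[0x0d]=0xc9, mem[0x0e]=0x3e, mem[0x11]=0x3e, mem[0x0c]=0x0f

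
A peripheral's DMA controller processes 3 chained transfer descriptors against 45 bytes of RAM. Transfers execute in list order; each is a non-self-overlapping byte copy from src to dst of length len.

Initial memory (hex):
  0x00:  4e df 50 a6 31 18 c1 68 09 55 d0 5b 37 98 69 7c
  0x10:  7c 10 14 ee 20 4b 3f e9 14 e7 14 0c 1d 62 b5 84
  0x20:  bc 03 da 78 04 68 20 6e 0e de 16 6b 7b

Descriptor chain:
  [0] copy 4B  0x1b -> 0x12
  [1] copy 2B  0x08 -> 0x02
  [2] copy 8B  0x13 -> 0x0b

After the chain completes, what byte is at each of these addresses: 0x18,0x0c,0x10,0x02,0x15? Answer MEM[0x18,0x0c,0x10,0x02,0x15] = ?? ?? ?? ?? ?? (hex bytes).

D0: mem[0x12..0x15] <- [0c 1d 62 b5]
D1: mem[0x02..0x03] <- [09 55]
D2: mem[0x0b..0x12] <- [1d 62 b5 3f e9 14 e7 14]
query mem[0x18]=0x14, mem[0x0c]=0x62, mem[0x10]=0x14, mem[0x02]=0x09, mem[0x15]=0xb5

MEM[0x18,0x0c,0x10,0x02,0x15] = 14 62 14 09 b5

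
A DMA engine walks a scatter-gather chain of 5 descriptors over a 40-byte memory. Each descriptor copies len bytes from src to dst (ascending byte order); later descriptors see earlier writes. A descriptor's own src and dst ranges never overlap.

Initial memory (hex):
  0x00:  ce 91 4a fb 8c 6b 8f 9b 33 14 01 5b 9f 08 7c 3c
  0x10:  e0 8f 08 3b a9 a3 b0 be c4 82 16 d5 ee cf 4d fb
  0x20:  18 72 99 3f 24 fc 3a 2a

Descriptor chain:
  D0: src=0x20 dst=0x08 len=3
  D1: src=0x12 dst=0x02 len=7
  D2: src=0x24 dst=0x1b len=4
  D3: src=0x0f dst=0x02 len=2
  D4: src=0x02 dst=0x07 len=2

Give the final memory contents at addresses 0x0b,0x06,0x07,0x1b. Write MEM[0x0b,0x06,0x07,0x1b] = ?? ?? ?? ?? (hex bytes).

[0] 0x20->0x08 len=3 : 18 72 99
[1] 0x12->0x02 len=7 : 08 3b a9 a3 b0 be c4
[2] 0x24->0x1b len=4 : 24 fc 3a 2a
[3] 0x0f->0x02 len=2 : 3c e0
[4] 0x02->0x07 len=2 : 3c e0
query mem[0x0b]=0x5b, mem[0x06]=0xb0, mem[0x07]=0x3c, mem[0x1b]=0x24

MEM[0x0b,0x06,0x07,0x1b] = 5b b0 3c 24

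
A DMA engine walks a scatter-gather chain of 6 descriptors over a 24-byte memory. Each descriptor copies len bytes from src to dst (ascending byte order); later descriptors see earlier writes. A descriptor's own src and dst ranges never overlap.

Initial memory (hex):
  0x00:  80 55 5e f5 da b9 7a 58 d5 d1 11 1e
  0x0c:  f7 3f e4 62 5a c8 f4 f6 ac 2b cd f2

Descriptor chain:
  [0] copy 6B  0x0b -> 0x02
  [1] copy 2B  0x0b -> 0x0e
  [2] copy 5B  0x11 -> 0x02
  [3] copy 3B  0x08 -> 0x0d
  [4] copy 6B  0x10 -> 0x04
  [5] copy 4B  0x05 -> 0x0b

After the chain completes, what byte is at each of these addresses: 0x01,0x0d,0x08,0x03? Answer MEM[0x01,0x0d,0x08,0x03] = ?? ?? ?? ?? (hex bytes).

MEM[0x01,0x0d,0x08,0x03] = 55 f6 ac f4

#0 dst[0x02+6] := {0x1e,0xf7,0x3f,0xe4,0x62,0x5a}
#1 dst[0x0e+2] := {0x1e,0xf7}
#2 dst[0x02+5] := {0xc8,0xf4,0xf6,0xac,0x2b}
#3 dst[0x0d+3] := {0xd5,0xd1,0x11}
#4 dst[0x04+6] := {0x5a,0xc8,0xf4,0xf6,0xac,0x2b}
#5 dst[0x0b+4] := {0xc8,0xf4,0xf6,0xac}
query mem[0x01]=0x55, mem[0x0d]=0xf6, mem[0x08]=0xac, mem[0x03]=0xf4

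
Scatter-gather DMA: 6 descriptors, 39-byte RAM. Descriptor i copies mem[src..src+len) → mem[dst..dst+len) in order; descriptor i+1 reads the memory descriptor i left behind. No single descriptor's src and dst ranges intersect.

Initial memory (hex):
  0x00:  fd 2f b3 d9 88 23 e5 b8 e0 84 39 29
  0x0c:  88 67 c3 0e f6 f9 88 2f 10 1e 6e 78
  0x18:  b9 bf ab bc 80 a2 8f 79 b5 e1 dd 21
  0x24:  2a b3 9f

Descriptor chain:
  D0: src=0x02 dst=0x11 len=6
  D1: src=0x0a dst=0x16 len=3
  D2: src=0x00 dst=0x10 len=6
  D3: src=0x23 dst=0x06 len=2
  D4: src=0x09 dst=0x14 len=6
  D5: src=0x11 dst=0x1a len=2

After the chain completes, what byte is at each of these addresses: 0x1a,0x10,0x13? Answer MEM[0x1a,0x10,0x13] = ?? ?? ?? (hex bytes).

MEM[0x1a,0x10,0x13] = 2f fd d9

D0: mem[0x11..0x16] <- [b3 d9 88 23 e5 b8]
D1: mem[0x16..0x18] <- [39 29 88]
D2: mem[0x10..0x15] <- [fd 2f b3 d9 88 23]
D3: mem[0x06..0x07] <- [21 2a]
D4: mem[0x14..0x19] <- [84 39 29 88 67 c3]
D5: mem[0x1a..0x1b] <- [2f b3]
query mem[0x1a]=0x2f, mem[0x10]=0xfd, mem[0x13]=0xd9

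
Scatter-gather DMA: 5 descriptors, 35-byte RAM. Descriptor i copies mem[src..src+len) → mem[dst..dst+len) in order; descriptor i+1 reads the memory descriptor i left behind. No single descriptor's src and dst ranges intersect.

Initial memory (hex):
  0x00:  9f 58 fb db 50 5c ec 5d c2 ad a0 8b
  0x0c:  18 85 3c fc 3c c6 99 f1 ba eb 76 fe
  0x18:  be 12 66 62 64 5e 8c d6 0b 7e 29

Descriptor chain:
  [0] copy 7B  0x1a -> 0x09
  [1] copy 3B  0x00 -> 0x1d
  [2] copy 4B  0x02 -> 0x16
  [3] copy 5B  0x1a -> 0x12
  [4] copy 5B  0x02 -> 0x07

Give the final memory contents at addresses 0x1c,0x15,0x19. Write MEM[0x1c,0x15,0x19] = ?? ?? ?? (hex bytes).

#0 dst[0x09+7] := {0x66,0x62,0x64,0x5e,0x8c,0xd6,0x0b}
#1 dst[0x1d+3] := {0x9f,0x58,0xfb}
#2 dst[0x16+4] := {0xfb,0xdb,0x50,0x5c}
#3 dst[0x12+5] := {0x66,0x62,0x64,0x9f,0x58}
#4 dst[0x07+5] := {0xfb,0xdb,0x50,0x5c,0xec}
query mem[0x1c]=0x64, mem[0x15]=0x9f, mem[0x19]=0x5c

MEM[0x1c,0x15,0x19] = 64 9f 5c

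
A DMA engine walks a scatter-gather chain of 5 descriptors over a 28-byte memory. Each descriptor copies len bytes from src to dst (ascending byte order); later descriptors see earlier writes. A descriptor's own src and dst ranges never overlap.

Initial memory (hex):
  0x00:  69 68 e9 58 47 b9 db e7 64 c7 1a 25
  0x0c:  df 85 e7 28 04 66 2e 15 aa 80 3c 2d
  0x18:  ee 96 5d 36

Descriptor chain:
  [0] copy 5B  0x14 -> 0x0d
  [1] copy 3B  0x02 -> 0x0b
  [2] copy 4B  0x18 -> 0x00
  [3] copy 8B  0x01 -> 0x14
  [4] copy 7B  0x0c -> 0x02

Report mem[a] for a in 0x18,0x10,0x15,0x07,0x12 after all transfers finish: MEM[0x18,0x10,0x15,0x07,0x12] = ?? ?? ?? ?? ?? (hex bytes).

  after D0: wrote 5B at 0x0d = aa803c2dee
  after D1: wrote 3B at 0x0b = e95847
  after D2: wrote 4B at 0x00 = ee965d36
  after D3: wrote 8B at 0x14 = 965d3647b9dbe764
  after D4: wrote 7B at 0x02 = 5847803c2dee2e
query mem[0x18]=0xb9, mem[0x10]=0x2d, mem[0x15]=0x5d, mem[0x07]=0xee, mem[0x12]=0x2e

MEM[0x18,0x10,0x15,0x07,0x12] = b9 2d 5d ee 2e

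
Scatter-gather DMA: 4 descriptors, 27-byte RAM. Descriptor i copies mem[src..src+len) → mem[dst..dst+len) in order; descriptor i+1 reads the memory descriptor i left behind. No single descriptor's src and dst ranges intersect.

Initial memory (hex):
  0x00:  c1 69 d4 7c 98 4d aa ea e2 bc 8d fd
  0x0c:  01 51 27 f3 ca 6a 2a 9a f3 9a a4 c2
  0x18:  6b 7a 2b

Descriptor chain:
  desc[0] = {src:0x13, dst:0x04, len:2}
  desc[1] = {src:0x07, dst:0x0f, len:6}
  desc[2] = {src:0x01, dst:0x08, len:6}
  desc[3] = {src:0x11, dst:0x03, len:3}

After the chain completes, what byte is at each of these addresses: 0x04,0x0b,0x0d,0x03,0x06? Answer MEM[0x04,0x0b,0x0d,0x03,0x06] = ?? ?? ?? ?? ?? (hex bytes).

D0: mem[0x04..0x05] <- [9a f3]
D1: mem[0x0f..0x14] <- [ea e2 bc 8d fd 01]
D2: mem[0x08..0x0d] <- [69 d4 7c 9a f3 aa]
D3: mem[0x03..0x05] <- [bc 8d fd]
query mem[0x04]=0x8d, mem[0x0b]=0x9a, mem[0x0d]=0xaa, mem[0x03]=0xbc, mem[0x06]=0xaa

MEM[0x04,0x0b,0x0d,0x03,0x06] = 8d 9a aa bc aa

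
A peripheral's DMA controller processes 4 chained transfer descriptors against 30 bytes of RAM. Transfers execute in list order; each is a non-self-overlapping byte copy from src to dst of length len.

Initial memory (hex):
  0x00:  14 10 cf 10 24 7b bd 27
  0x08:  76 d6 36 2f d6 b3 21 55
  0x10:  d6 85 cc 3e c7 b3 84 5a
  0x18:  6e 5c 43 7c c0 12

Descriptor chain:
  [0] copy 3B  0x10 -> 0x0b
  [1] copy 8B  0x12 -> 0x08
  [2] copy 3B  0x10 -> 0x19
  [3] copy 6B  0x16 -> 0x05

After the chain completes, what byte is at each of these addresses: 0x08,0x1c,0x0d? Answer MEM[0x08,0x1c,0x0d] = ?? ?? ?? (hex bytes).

MEM[0x08,0x1c,0x0d] = d6 c0 5a

  after D0: wrote 3B at 0x0b = d685cc
  after D1: wrote 8B at 0x08 = cc3ec7b3845a6e5c
  after D2: wrote 3B at 0x19 = d685cc
  after D3: wrote 6B at 0x05 = 845a6ed685cc
query mem[0x08]=0xd6, mem[0x1c]=0xc0, mem[0x0d]=0x5a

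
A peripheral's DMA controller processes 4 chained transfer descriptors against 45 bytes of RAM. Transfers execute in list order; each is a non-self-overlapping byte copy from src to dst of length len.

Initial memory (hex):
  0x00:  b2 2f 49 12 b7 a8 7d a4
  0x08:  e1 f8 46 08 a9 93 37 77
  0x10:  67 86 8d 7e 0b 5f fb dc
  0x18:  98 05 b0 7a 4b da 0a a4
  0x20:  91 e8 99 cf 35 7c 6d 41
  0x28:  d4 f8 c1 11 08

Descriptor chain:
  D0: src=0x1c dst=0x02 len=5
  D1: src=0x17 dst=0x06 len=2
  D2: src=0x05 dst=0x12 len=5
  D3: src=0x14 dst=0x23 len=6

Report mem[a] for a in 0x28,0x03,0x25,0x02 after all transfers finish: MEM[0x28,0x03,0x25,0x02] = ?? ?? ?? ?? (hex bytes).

#0 dst[0x02+5] := {0x4b,0xda,0x0a,0xa4,0x91}
#1 dst[0x06+2] := {0xdc,0x98}
#2 dst[0x12+5] := {0xa4,0xdc,0x98,0xe1,0xf8}
#3 dst[0x23+6] := {0x98,0xe1,0xf8,0xdc,0x98,0x05}
query mem[0x28]=0x05, mem[0x03]=0xda, mem[0x25]=0xf8, mem[0x02]=0x4b

MEM[0x28,0x03,0x25,0x02] = 05 da f8 4b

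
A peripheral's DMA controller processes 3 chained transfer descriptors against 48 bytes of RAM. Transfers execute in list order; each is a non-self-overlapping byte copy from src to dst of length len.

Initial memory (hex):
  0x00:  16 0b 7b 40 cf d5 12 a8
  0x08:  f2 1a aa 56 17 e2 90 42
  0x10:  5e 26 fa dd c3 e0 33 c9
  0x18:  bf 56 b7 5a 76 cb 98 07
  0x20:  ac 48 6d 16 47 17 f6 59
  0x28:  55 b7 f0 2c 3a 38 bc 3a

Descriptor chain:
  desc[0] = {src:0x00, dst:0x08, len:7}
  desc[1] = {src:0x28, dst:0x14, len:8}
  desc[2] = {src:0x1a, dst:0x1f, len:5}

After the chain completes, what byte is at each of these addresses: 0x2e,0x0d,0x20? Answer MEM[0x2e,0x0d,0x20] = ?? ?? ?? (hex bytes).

MEM[0x2e,0x0d,0x20] = bc d5 3a

  after D0: wrote 7B at 0x08 = 160b7b40cfd512
  after D1: wrote 8B at 0x14 = 55b7f02c3a38bc3a
  after D2: wrote 5B at 0x1f = bc3a76cb98
query mem[0x2e]=0xbc, mem[0x0d]=0xd5, mem[0x20]=0x3a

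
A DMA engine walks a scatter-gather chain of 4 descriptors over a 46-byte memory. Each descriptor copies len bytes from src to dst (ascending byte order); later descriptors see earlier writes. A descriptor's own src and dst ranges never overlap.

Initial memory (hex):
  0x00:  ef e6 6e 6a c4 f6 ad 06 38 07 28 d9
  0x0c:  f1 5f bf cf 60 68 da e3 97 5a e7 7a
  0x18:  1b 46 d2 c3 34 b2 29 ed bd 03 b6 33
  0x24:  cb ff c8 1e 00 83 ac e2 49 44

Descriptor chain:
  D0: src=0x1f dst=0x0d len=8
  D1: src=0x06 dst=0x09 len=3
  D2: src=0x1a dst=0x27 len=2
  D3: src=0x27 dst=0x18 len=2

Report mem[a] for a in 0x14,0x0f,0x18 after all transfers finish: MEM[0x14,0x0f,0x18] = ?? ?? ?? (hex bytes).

  after D0: wrote 8B at 0x0d = edbd03b633cbffc8
  after D1: wrote 3B at 0x09 = ad0638
  after D2: wrote 2B at 0x27 = d2c3
  after D3: wrote 2B at 0x18 = d2c3
query mem[0x14]=0xc8, mem[0x0f]=0x03, mem[0x18]=0xd2

MEM[0x14,0x0f,0x18] = c8 03 d2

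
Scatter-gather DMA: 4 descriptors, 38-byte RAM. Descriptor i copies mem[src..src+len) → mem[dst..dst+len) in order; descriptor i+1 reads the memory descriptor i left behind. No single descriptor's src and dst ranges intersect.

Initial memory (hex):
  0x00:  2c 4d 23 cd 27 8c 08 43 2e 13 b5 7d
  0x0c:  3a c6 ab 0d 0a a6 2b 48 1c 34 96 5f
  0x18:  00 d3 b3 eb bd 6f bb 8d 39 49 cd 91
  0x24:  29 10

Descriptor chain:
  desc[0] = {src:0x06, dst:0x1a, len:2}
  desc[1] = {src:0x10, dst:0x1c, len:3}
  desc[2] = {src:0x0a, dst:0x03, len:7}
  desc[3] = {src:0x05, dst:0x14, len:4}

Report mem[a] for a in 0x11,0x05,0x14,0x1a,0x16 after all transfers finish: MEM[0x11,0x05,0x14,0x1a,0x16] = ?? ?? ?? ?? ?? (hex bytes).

[0] 0x06->0x1a len=2 : 08 43
[1] 0x10->0x1c len=3 : 0a a6 2b
[2] 0x0a->0x03 len=7 : b5 7d 3a c6 ab 0d 0a
[3] 0x05->0x14 len=4 : 3a c6 ab 0d
query mem[0x11]=0xa6, mem[0x05]=0x3a, mem[0x14]=0x3a, mem[0x1a]=0x08, mem[0x16]=0xab

MEM[0x11,0x05,0x14,0x1a,0x16] = a6 3a 3a 08 ab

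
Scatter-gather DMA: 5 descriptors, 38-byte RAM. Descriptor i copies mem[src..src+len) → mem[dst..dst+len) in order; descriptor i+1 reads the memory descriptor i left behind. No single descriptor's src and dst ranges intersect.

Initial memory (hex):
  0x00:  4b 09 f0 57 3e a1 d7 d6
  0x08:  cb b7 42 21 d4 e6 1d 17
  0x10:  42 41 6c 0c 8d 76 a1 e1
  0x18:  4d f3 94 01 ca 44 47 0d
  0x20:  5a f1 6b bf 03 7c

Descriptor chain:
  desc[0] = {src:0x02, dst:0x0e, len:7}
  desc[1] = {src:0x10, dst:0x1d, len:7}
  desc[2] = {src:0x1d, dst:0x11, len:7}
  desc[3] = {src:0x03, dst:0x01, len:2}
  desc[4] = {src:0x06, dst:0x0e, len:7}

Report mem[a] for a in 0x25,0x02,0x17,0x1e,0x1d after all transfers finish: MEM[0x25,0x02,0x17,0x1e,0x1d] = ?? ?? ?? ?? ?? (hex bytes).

#0 dst[0x0e+7] := {0xf0,0x57,0x3e,0xa1,0xd7,0xd6,0xcb}
#1 dst[0x1d+7] := {0x3e,0xa1,0xd7,0xd6,0xcb,0x76,0xa1}
#2 dst[0x11+7] := {0x3e,0xa1,0xd7,0xd6,0xcb,0x76,0xa1}
#3 dst[0x01+2] := {0x57,0x3e}
#4 dst[0x0e+7] := {0xd7,0xd6,0xcb,0xb7,0x42,0x21,0xd4}
query mem[0x25]=0x7c, mem[0x02]=0x3e, mem[0x17]=0xa1, mem[0x1e]=0xa1, mem[0x1d]=0x3e

MEM[0x25,0x02,0x17,0x1e,0x1d] = 7c 3e a1 a1 3e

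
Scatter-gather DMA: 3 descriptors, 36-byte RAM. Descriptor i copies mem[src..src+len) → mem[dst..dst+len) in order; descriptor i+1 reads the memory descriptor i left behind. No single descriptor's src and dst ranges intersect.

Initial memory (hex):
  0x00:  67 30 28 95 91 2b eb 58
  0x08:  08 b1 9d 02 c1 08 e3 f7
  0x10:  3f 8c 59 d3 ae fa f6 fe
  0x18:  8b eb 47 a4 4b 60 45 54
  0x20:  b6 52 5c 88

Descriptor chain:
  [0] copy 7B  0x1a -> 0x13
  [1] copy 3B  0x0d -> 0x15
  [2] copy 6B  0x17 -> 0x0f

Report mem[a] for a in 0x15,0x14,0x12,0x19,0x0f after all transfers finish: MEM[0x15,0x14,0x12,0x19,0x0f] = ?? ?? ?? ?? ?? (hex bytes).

#0 dst[0x13+7] := {0x47,0xa4,0x4b,0x60,0x45,0x54,0xb6}
#1 dst[0x15+3] := {0x08,0xe3,0xf7}
#2 dst[0x0f+6] := {0xf7,0x54,0xb6,0x47,0xa4,0x4b}
query mem[0x15]=0x08, mem[0x14]=0x4b, mem[0x12]=0x47, mem[0x19]=0xb6, mem[0x0f]=0xf7

MEM[0x15,0x14,0x12,0x19,0x0f] = 08 4b 47 b6 f7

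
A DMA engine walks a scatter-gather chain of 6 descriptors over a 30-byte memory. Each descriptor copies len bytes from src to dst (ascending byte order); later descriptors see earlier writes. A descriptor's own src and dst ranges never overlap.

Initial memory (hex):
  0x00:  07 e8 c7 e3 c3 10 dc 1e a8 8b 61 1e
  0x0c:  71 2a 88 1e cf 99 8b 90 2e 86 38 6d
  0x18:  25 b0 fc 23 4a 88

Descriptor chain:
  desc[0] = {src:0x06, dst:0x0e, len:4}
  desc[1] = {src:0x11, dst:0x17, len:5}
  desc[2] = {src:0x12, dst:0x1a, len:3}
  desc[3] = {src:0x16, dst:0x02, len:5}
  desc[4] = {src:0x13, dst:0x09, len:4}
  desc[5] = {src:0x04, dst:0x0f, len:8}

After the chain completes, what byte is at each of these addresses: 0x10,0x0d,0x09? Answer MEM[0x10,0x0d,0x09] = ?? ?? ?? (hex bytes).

[0] 0x06->0x0e len=4 : dc 1e a8 8b
[1] 0x11->0x17 len=5 : 8b 8b 90 2e 86
[2] 0x12->0x1a len=3 : 8b 90 2e
[3] 0x16->0x02 len=5 : 38 8b 8b 90 8b
[4] 0x13->0x09 len=4 : 90 2e 86 38
[5] 0x04->0x0f len=8 : 8b 90 8b 1e a8 90 2e 86
query mem[0x10]=0x90, mem[0x0d]=0x2a, mem[0x09]=0x90

MEM[0x10,0x0d,0x09] = 90 2a 90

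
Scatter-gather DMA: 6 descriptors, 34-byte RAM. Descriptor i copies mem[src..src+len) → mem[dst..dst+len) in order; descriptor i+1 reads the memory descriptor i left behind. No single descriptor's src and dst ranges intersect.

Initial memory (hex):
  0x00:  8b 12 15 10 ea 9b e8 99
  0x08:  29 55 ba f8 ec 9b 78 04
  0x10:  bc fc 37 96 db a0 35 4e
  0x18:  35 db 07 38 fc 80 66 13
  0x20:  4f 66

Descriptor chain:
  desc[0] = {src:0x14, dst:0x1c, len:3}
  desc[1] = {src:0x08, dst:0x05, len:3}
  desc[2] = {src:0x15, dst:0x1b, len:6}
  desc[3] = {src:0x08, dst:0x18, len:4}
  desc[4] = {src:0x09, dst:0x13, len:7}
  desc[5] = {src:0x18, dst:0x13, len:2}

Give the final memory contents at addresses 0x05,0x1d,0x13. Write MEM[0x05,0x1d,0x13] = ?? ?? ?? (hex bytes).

D0: mem[0x1c..0x1e] <- [db a0 35]
D1: mem[0x05..0x07] <- [29 55 ba]
D2: mem[0x1b..0x20] <- [a0 35 4e 35 db 07]
D3: mem[0x18..0x1b] <- [29 55 ba f8]
D4: mem[0x13..0x19] <- [55 ba f8 ec 9b 78 04]
D5: mem[0x13..0x14] <- [78 04]
query mem[0x05]=0x29, mem[0x1d]=0x4e, mem[0x13]=0x78

MEM[0x05,0x1d,0x13] = 29 4e 78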